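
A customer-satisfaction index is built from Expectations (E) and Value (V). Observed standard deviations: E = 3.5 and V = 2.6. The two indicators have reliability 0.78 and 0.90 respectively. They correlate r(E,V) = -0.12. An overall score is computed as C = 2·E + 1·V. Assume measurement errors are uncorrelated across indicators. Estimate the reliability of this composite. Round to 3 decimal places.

0.777

Var(C) = 2²·3.5² + 2.6² + 2·[2·3.5·2.6·(-0.12)] = 55.76 − 4.368 = 51.392.
Because errors are independent across components, Cov(Tᵢ,Tⱼ) = Cov(Xᵢ,Xⱼ); the off-diagonal part of the true-score variance is the same as above.
True-score variance = [2²·3.5²·0.78 + 2.6²·0.90] − 4.368 = 44.304 − 4.368 = 39.936.
Reliability = 39.936 / 51.392 = 0.777.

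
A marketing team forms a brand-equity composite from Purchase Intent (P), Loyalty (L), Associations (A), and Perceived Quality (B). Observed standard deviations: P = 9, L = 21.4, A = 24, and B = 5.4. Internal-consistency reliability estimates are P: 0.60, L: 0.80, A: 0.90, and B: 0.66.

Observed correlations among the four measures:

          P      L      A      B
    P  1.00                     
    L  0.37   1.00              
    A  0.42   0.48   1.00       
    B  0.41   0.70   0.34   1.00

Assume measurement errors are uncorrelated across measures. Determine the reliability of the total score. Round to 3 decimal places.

0.915

Var(P+L+A+B) = 9² + 21.4² + 24² + 5.4² + 2·[9·21.4·0.37 + 9·24·0.42 + 9·5.4·0.41 + 21.4·24·0.48 + 21.4·5.4·0.70 + 24·5.4·0.34] = 1144.12 + 1106.78 = 2250.9.
With uncorrelated errors the cross-covariances are all true-score covariance, so they carry over unchanged; only the diagonal terms shrink to ρᵢσᵢ².
True-score variance = [9²·0.60 + 21.4²·0.80 + 24²·0.90 + 5.4²·0.66] + 1106.78 = 952.614 + 1106.78 = 2059.4.
Reliability = 2059.4 / 2250.9 = 0.915.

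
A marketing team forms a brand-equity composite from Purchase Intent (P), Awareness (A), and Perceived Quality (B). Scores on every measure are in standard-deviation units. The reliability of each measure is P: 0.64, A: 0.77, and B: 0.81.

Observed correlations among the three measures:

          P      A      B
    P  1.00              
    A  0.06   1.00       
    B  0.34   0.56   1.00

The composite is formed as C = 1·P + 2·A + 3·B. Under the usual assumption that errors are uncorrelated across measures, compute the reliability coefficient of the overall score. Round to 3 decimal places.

Var(C) = 1 + 2² + 3² + 2·[2·0.06 + 3·0.34 + 6·0.56] = 14 + 9 = 23.
With uncorrelated errors the cross-covariances are all true-score covariance, so they carry over unchanged; only the diagonal terms shrink to ρᵢσᵢ².
True-score variance = [0.64 + 2²·0.77 + 3²·0.81] + 9 = 11.01 + 9 = 20.01.
Reliability = 20.01 / 23 = 0.870.

0.870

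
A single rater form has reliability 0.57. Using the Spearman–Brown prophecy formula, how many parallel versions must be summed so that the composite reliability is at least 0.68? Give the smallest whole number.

2

k ≥ ρ*(1−ρ₁)/(ρ₁(1−ρ*)) = 0.68·0.43 / (0.57·0.32) = 1.603.
Smallest integer k = 2.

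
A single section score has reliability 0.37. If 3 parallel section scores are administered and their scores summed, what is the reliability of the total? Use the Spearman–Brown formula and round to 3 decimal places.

ρ_k = kρ / (1 + (k−1)ρ) = 3·0.37 / (1 + 2·0.37) = 1.110 / 1.740 = 0.638.

0.638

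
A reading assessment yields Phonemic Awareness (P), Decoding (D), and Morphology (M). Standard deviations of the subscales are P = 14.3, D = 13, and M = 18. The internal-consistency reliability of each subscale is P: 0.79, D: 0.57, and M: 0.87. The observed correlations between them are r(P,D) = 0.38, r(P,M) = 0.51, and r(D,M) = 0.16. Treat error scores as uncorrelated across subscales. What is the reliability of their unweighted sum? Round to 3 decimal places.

Var(P+D+M) = 14.3² + 13² + 18² + 2·[14.3·13·0.38 + 14.3·18·0.51 + 13·18·0.16] = 697.49 + 478.712 = 1176.2.
Under uncorrelated errors the observed covariances equal the true-score covariances, so only the own-variance terms attenuate.
True-score variance = [14.3²·0.79 + 13²·0.57 + 18²·0.87] + 478.712 = 539.757 + 478.712 = 1018.47.
Reliability = 1018.47 / 1176.2 = 0.866.

0.866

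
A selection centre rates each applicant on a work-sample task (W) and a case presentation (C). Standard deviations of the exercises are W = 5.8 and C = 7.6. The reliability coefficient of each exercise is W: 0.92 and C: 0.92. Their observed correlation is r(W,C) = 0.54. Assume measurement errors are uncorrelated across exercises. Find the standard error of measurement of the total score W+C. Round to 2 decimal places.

2.70

Var(total) = 91.4 + 47.6064 = 139.006.
True-score variance = 84.088 + 47.6064 = 131.694, so reliability = 0.9474.
Error variance = 139.006 − 131.694 = 7.312; SEM = √7.312 = 2.70.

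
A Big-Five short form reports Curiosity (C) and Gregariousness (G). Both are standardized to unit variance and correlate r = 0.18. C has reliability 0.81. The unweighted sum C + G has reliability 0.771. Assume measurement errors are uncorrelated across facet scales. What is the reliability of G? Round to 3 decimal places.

0.650

Var(C+G) = 2 + 2·0.18 = 2.360.
True-score variance = ρ_C + ρ_G + 2·0.18, so 0.771 = (0.81 + ρ_G + 0.36) / 2.360.
ρ_G = 0.771·2.360 − 0.81 − 0.36 = 0.650.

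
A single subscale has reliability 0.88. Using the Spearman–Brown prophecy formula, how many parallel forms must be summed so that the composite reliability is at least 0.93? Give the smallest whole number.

2

k ≥ ρ*(1−ρ₁)/(ρ₁(1−ρ*)) = 0.93·0.12 / (0.88·0.07) = 1.812.
Smallest integer k = 2.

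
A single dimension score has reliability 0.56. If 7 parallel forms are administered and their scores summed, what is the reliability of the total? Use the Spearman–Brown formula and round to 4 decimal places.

0.8991

ρ_k = kρ / (1 + (k−1)ρ) = 7·0.56 / (1 + 6·0.56) = 3.920 / 4.360 = 0.8991.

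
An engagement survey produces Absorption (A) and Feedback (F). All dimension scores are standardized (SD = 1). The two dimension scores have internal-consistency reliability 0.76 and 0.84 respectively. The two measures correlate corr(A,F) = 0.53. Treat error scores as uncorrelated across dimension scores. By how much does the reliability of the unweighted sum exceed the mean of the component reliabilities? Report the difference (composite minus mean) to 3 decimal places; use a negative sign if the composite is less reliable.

Var(sum) = 2 + 1.06 = 3.06; true-score variance = 1.6 + 1.06 = 2.66; composite reliability = 0.8693.
Mean component reliability = 0.8000.
Difference = 0.8693 − 0.8000 = 0.069.

0.069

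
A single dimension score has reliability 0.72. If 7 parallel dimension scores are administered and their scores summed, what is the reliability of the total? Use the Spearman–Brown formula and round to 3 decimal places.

0.947

ρ_k = kρ / (1 + (k−1)ρ) = 7·0.72 / (1 + 6·0.72) = 5.040 / 5.320 = 0.947.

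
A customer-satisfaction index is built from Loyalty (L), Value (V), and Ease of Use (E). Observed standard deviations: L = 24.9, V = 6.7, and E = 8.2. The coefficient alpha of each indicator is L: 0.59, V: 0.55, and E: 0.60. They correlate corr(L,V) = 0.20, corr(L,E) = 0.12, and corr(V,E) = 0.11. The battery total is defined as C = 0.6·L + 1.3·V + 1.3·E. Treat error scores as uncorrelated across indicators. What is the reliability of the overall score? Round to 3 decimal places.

0.673

Var(C) = 0.6²·24.9² + 1.3²·6.7² + 1.3²·8.2² + 2·[0.78·24.9·6.7·0.20 + 0.78·24.9·8.2·0.12 + 1.69·6.7·8.2·0.11] = 412.703 + 110.7 = 523.403.
With uncorrelated errors the cross-covariances are all true-score covariance, so they carry over unchanged; only the diagonal terms shrink to ρᵢσᵢ².
True-score variance = [0.6²·24.9²·0.59 + 1.3²·6.7²·0.55 + 1.3²·8.2²·0.60] + 110.7 = 241.597 + 110.7 = 352.297.
Reliability = 352.297 / 523.403 = 0.673.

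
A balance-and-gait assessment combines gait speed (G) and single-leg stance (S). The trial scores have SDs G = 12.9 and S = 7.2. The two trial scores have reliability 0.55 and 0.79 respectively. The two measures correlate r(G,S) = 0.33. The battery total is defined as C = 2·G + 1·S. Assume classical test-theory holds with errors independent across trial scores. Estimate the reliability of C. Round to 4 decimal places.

0.6305

Var(C) = 2²·12.9² + 7.2² + 2·[2·12.9·7.2·0.33] = 717.48 + 122.602 = 840.082.
Under uncorrelated errors the observed covariances equal the true-score covariances, so only the own-variance terms attenuate.
True-score variance = [2²·12.9²·0.55 + 7.2²·0.79] + 122.602 = 407.056 + 122.602 = 529.657.
Reliability = 529.657 / 840.082 = 0.6305.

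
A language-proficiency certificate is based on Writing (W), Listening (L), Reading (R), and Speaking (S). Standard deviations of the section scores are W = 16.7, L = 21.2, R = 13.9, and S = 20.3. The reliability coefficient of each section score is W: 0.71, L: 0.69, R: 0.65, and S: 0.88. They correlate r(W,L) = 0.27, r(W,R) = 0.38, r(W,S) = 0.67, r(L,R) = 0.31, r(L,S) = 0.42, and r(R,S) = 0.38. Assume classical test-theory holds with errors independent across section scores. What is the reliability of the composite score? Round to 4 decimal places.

0.8843

Var(W+L+R+S) = 16.7² + 21.2² + 13.9² + 20.3² + 2·[16.7·21.2·0.27 + 16.7·13.9·0.38 + 16.7·20.3·0.67 + 21.2·13.9·0.31 + 21.2·20.3·0.42 + 13.9·20.3·0.38] = 1333.63 + 1580.53 = 2914.16.
With uncorrelated errors the cross-covariances are all true-score covariance, so they carry over unchanged; only the diagonal terms shrink to ρᵢσᵢ².
True-score variance = [16.7²·0.71 + 21.2²·0.69 + 13.9²·0.65 + 20.3²·0.88] + 1580.53 = 996.351 + 1580.53 = 2576.88.
Reliability = 2576.88 / 2914.16 = 0.8843.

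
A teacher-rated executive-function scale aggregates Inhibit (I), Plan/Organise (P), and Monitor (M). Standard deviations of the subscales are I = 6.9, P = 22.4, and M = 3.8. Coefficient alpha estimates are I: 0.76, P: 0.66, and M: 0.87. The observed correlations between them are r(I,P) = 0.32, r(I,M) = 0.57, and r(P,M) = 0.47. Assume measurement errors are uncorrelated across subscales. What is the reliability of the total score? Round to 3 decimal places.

0.762

Var(I+P+M) = 6.9² + 22.4² + 3.8² + 2·[6.9·22.4·0.32 + 6.9·3.8·0.57 + 22.4·3.8·0.47] = 563.81 + 208.822 = 772.632.
Under uncorrelated errors the observed covariances equal the true-score covariances, so only the own-variance terms attenuate.
True-score variance = [6.9²·0.76 + 22.4²·0.66 + 3.8²·0.87] + 208.822 = 379.908 + 208.822 = 588.73.
Reliability = 588.73 / 772.632 = 0.762.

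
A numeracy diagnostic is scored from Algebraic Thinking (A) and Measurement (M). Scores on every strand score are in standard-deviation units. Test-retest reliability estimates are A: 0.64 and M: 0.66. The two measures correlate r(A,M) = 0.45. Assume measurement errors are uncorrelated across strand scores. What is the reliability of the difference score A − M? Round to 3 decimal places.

Var(A−M) = 1 + 1 − 2·0.45 = 2 − 0.9 = 1.1.
Because errors are independent across components, Cov(Tᵢ,Tⱼ) = Cov(Xᵢ,Xⱼ); the off-diagonal part of the true-score variance is the same as above.
True-score variance = [0.64 + 0.66] − 0.9 = 1.3 − 0.9 = 0.4.
Reliability = 0.4 / 1.1 = 0.364.

0.364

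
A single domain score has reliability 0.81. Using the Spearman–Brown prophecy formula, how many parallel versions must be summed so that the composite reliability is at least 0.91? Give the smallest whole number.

3

k ≥ ρ*(1−ρ₁)/(ρ₁(1−ρ*)) = 0.91·0.19 / (0.81·0.09) = 2.372.
Smallest integer k = 3.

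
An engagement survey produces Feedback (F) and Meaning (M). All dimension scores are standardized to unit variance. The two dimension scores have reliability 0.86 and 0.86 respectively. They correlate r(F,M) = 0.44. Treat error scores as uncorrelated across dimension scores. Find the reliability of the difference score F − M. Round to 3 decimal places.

Var(F−M) = 1 + 1 − 2·0.44 = 2 − 0.88 = 1.12.
With uncorrelated errors the cross-covariances are all true-score covariance, so they carry over unchanged; only the diagonal terms shrink to ρᵢσᵢ².
True-score variance = [0.86 + 0.86] − 0.88 = 1.72 − 0.88 = 0.84.
Reliability = 0.84 / 1.12 = 0.750.

0.750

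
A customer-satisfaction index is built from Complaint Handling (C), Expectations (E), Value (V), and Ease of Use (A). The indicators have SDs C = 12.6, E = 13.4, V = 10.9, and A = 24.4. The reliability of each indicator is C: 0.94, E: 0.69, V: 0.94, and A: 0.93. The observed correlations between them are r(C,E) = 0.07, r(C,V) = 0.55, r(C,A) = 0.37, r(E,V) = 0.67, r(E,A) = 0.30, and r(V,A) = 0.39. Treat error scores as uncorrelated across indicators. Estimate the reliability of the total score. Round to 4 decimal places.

0.9445

Var(C+E+V+A) = 12.6² + 13.4² + 10.9² + 24.4² + 2·[12.6·13.4·0.07 + 12.6·10.9·0.55 + 12.6·24.4·0.37 + 13.4·10.9·0.67 + 13.4·24.4·0.30 + 10.9·24.4·0.39] = 1052.49 + 1001.56 = 2054.05.
Under uncorrelated errors the observed covariances equal the true-score covariances, so only the own-variance terms attenuate.
True-score variance = [12.6²·0.94 + 13.4²·0.69 + 10.9²·0.94 + 24.4²·0.93] + 1001.56 = 938.497 + 1001.56 = 1940.06.
Reliability = 1940.06 / 2054.05 = 0.9445.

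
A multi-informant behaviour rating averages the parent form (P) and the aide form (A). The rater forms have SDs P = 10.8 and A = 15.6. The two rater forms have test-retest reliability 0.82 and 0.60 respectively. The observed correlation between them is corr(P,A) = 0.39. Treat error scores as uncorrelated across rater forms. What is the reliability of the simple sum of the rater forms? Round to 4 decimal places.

0.7592

Var(P+A) = 10.8² + 15.6² + 2·[10.8·15.6·0.39] = 360 + 131.414 = 491.414.
Under uncorrelated errors the observed covariances equal the true-score covariances, so only the own-variance terms attenuate.
True-score variance = [10.8²·0.82 + 15.6²·0.60] + 131.414 = 241.661 + 131.414 = 373.075.
Reliability = 373.075 / 491.414 = 0.7592.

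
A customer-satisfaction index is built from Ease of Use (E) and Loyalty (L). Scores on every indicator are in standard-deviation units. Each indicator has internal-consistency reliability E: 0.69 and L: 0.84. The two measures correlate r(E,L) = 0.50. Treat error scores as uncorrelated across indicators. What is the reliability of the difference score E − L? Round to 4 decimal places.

Var(E−L) = 1 + 1 − 2·0.50 = 2 − 1 = 1.
With uncorrelated errors the cross-covariances are all true-score covariance, so they carry over unchanged; only the diagonal terms shrink to ρᵢσᵢ².
True-score variance = [0.69 + 0.84] − 1 = 1.53 − 1 = 0.53.
Reliability = 0.53 / 1 = 0.5300.

0.5300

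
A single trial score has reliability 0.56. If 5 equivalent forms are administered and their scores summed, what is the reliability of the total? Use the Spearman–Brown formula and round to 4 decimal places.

0.8642

ρ_k = kρ / (1 + (k−1)ρ) = 5·0.56 / (1 + 4·0.56) = 2.800 / 3.240 = 0.8642.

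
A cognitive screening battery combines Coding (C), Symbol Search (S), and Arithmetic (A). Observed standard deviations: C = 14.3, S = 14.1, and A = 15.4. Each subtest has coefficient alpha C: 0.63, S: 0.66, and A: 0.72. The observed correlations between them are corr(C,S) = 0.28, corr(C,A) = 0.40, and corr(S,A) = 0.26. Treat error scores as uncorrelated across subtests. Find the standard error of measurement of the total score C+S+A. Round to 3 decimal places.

Var(total) = 640.46 + 402.002 = 1042.46.
True-score variance = 430.798 + 402.002 = 832.8, so reliability = 0.7989.
Error variance = 1042.46 − 832.8 = 209.662; SEM = √209.662 = 14.480.

14.480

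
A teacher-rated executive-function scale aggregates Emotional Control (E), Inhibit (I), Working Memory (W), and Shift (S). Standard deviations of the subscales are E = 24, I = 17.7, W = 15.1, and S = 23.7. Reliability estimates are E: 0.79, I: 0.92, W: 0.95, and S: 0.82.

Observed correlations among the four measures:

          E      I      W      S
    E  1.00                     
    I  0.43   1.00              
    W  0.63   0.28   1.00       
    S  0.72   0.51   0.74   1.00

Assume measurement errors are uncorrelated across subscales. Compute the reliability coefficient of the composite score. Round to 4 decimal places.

0.9416

Var(E+I+W+S) = 24² + 17.7² + 15.1² + 23.7² + 2·[24·17.7·0.43 + 24·15.1·0.63 + 24·23.7·0.72 + 17.7·15.1·0.28 + 17.7·23.7·0.51 + 15.1·23.7·0.74] = 1678.99 + 2748.22 = 4427.21.
Under uncorrelated errors the observed covariances equal the true-score covariances, so only the own-variance terms attenuate.
True-score variance = [24²·0.79 + 17.7²·0.92 + 15.1²·0.95 + 23.7²·0.82] + 2748.22 = 1420.46 + 2748.22 = 4168.68.
Reliability = 4168.68 / 4427.21 = 0.9416.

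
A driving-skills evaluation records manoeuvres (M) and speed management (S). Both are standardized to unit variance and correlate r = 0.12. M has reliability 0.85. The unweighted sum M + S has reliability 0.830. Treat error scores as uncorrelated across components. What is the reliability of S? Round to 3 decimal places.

Var(M+S) = 2 + 2·0.12 = 2.240.
True-score variance = ρ_M + ρ_S + 2·0.12, so 0.830 = (0.85 + ρ_S + 0.24) / 2.240.
ρ_S = 0.830·2.240 − 0.85 − 0.24 = 0.769.

0.769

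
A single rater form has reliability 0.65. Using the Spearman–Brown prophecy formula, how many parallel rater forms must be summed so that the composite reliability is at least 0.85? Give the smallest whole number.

k ≥ ρ*(1−ρ₁)/(ρ₁(1−ρ*)) = 0.85·0.35 / (0.65·0.15) = 3.051.
Smallest integer k = 4.

4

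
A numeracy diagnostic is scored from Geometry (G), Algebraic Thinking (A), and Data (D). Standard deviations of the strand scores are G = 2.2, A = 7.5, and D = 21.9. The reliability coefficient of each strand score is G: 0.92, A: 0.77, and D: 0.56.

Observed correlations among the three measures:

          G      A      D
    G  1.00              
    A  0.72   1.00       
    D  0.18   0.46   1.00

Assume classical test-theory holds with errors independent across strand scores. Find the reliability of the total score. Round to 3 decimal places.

0.694

Var(G+A+D) = 2.2² + 7.5² + 21.9² + 2·[2.2·7.5·0.72 + 2.2·21.9·0.18 + 7.5·21.9·0.46] = 540.7 + 192.215 = 732.915.
Because errors are independent across components, Cov(Tᵢ,Tⱼ) = Cov(Xᵢ,Xⱼ); the off-diagonal part of the true-score variance is the same as above.
True-score variance = [2.2²·0.92 + 7.5²·0.77 + 21.9²·0.56] + 192.215 = 316.347 + 192.215 = 508.562.
Reliability = 508.562 / 732.915 = 0.694.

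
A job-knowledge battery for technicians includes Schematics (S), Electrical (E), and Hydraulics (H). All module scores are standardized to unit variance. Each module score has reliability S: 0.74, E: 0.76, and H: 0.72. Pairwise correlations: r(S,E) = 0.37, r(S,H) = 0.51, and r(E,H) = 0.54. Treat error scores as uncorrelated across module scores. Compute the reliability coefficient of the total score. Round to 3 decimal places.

Var(S+E+H) = 3 + 2·[0.37 + 0.51 + 0.54] = 3 + 2.84 = 5.84.
With uncorrelated errors the cross-covariances are all true-score covariance, so they carry over unchanged; only the diagonal terms shrink to ρᵢσᵢ².
True-score variance = [0.74 + 0.76 + 0.72] + 2.84 = 2.22 + 2.84 = 5.06.
Reliability = 5.06 / 5.84 = 0.866.

0.866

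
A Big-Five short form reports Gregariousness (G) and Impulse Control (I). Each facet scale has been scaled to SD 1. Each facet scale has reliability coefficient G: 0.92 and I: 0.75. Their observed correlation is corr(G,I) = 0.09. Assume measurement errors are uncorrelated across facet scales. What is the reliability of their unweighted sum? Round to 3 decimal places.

Var(G+I) = 2 + 2·[0.09] = 2 + 0.18 = 2.18.
Under uncorrelated errors the observed covariances equal the true-score covariances, so only the own-variance terms attenuate.
True-score variance = [0.92 + 0.75] + 0.18 = 1.67 + 0.18 = 1.85.
Reliability = 1.85 / 2.18 = 0.849.

0.849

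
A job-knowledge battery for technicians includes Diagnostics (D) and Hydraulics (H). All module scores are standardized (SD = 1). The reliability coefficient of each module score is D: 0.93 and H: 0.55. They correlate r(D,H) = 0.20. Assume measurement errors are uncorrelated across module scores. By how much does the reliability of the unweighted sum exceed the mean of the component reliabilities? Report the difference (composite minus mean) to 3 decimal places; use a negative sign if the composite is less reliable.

Var(sum) = 2 + 0.4 = 2.4; true-score variance = 1.48 + 0.4 = 1.88; composite reliability = 0.7833.
Mean component reliability = 0.7400.
Difference = 0.7833 − 0.7400 = 0.043.

0.043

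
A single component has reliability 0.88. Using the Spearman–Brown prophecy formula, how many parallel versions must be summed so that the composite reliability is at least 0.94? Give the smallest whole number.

3

k ≥ ρ*(1−ρ₁)/(ρ₁(1−ρ*)) = 0.94·0.12 / (0.88·0.06) = 2.136.
Smallest integer k = 3.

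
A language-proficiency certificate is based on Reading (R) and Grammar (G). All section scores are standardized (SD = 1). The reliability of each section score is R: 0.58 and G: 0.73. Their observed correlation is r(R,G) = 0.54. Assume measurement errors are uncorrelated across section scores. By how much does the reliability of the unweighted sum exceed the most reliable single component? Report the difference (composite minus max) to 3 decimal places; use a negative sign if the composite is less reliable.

0.046

Var(sum) = 2 + 1.08 = 3.08; true-score variance = 1.31 + 1.08 = 2.39; composite reliability = 0.7760.
Max component reliability = 0.7300.
Difference = 0.7760 − 0.7300 = 0.046.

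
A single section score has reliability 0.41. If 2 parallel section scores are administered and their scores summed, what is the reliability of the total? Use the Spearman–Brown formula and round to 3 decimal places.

ρ_k = kρ / (1 + (k−1)ρ) = 2·0.41 / (1 + 1·0.41) = 0.820 / 1.410 = 0.582.

0.582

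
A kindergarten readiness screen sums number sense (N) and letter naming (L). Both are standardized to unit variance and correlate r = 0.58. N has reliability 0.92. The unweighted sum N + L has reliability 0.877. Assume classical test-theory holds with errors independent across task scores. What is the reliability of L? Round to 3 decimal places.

0.691

Var(N+L) = 2 + 2·0.58 = 3.160.
True-score variance = ρ_N + ρ_L + 2·0.58, so 0.877 = (0.92 + ρ_L + 1.16) / 3.160.
ρ_L = 0.877·3.160 − 0.92 − 1.16 = 0.691.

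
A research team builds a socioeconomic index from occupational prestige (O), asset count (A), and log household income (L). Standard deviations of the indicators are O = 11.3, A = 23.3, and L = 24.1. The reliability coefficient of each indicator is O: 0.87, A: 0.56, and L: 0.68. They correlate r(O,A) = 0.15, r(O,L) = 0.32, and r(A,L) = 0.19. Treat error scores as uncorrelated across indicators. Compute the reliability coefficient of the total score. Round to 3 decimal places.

Var(O+A+L) = 11.3² + 23.3² + 24.1² + 2·[11.3·23.3·0.15 + 11.3·24.1·0.32 + 23.3·24.1·0.19] = 1251.39 + 466.66 = 1718.05.
Because errors are independent across components, Cov(Tᵢ,Tⱼ) = Cov(Xᵢ,Xⱼ); the off-diagonal part of the true-score variance is the same as above.
True-score variance = [11.3²·0.87 + 23.3²·0.56 + 24.1²·0.68] + 466.66 = 810.06 + 466.66 = 1276.72.
Reliability = 1276.72 / 1718.05 = 0.743.

0.743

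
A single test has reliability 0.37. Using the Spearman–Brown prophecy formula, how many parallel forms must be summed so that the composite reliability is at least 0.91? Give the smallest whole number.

18

k ≥ ρ*(1−ρ₁)/(ρ₁(1−ρ*)) = 0.91·0.63 / (0.37·0.09) = 17.216.
Smallest integer k = 18.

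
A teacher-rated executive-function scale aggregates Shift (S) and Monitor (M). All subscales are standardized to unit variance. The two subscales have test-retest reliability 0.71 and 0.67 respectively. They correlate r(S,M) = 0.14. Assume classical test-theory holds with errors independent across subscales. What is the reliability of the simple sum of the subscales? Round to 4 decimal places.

0.7281

Var(S+M) = 2 + 2·[0.14] = 2 + 0.28 = 2.28.
Because errors are independent across components, Cov(Tᵢ,Tⱼ) = Cov(Xᵢ,Xⱼ); the off-diagonal part of the true-score variance is the same as above.
True-score variance = [0.71 + 0.67] + 0.28 = 1.38 + 0.28 = 1.66.
Reliability = 1.66 / 2.28 = 0.7281.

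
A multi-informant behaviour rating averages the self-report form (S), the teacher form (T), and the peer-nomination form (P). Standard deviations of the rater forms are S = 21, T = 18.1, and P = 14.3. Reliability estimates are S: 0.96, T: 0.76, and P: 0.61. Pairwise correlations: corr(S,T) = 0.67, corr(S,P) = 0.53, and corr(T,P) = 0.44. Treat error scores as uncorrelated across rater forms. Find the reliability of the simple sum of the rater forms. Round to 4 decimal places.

Var(S+T+P) = 21² + 18.1² + 14.3² + 2·[21·18.1·0.67 + 21·14.3·0.53 + 18.1·14.3·0.44] = 973.1 + 1055.42 = 2028.52.
Because errors are independent across components, Cov(Tᵢ,Tⱼ) = Cov(Xᵢ,Xⱼ); the off-diagonal part of the true-score variance is the same as above.
True-score variance = [21²·0.96 + 18.1²·0.76 + 14.3²·0.61] + 1055.42 = 797.082 + 1055.42 = 1852.5.
Reliability = 1852.5 / 2028.52 = 0.9132.

0.9132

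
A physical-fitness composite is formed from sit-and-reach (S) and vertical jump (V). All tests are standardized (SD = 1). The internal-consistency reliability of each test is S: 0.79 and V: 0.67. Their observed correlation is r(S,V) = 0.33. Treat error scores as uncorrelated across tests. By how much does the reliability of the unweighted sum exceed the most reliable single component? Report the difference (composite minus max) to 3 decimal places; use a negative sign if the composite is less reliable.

Var(sum) = 2 + 0.66 = 2.66; true-score variance = 1.46 + 0.66 = 2.12; composite reliability = 0.7970.
Max component reliability = 0.7900.
Difference = 0.7970 − 0.7900 = 0.007.

0.007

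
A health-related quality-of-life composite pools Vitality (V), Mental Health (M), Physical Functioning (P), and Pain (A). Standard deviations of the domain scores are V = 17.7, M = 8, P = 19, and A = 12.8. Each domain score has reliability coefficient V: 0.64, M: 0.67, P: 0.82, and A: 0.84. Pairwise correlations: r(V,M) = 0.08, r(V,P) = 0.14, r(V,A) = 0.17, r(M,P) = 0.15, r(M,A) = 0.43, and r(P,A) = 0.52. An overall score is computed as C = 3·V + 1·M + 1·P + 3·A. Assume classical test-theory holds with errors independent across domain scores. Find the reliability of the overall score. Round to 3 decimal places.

0.804

Var(C) = 3²·17.7² + 8² + 19² + 3²·12.8² + 2·[3·17.7·8·0.08 + 3·17.7·19·0.14 + 9·17.7·12.8·0.17 + 8·19·0.15 + 3·8·12.8·0.43 + 3·19·12.8·0.52] = 4719.17 + 2112.31 = 6831.48.
Because errors are independent across components, Cov(Tᵢ,Tⱼ) = Cov(Xᵢ,Xⱼ); the off-diagonal part of the true-score variance is the same as above.
True-score variance = [3²·17.7²·0.64 + 8²·0.67 + 19²·0.82 + 3²·12.8²·0.84] + 2112.31 = 3382.08 + 2112.31 = 5494.39.
Reliability = 5494.39 / 6831.48 = 0.804.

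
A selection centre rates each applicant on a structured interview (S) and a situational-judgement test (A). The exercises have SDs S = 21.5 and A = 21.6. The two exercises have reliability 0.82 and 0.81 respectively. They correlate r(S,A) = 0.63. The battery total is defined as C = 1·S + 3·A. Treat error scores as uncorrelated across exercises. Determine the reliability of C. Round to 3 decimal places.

Var(C) = 21.5² + 3²·21.6² + 2·[3·21.5·21.6·0.63] = 4661.29 + 1755.43 = 6416.72.
With uncorrelated errors the cross-covariances are all true-score covariance, so they carry over unchanged; only the diagonal terms shrink to ρᵢσᵢ².
True-score variance = [21.5²·0.82 + 3²·21.6²·0.81] + 1755.43 = 3780.27 + 1755.43 = 5535.7.
Reliability = 5535.7 / 6416.72 = 0.863.

0.863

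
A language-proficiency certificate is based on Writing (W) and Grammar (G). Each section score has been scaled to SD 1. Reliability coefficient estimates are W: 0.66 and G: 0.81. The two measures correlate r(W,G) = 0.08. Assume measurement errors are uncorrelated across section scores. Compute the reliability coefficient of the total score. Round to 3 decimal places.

Var(W+G) = 2 + 2·[0.08] = 2 + 0.16 = 2.16.
Because errors are independent across components, Cov(Tᵢ,Tⱼ) = Cov(Xᵢ,Xⱼ); the off-diagonal part of the true-score variance is the same as above.
True-score variance = [0.66 + 0.81] + 0.16 = 1.47 + 0.16 = 1.63.
Reliability = 1.63 / 2.16 = 0.755.

0.755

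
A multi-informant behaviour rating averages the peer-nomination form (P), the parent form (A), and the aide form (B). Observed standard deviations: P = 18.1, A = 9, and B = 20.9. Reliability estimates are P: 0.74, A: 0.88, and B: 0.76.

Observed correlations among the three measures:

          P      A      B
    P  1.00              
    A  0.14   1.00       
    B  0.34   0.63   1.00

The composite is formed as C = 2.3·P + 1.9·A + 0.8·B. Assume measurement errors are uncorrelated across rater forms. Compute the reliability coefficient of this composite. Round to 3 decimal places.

0.834

Var(C) = 2.3²·18.1² + 1.9²·9² + 0.8²·20.9² + 2·[4.37·18.1·9·0.14 + 1.84·18.1·20.9·0.34 + 1.52·9·20.9·0.63] = 2305.03 + 1032.89 = 3337.92.
With uncorrelated errors the cross-covariances are all true-score covariance, so they carry over unchanged; only the diagonal terms shrink to ρᵢσᵢ².
True-score variance = [2.3²·18.1²·0.74 + 1.9²·9²·0.88 + 0.8²·20.9²·0.76] + 1032.89 = 1752.25 + 1032.89 = 2785.14.
Reliability = 2785.14 / 3337.92 = 0.834.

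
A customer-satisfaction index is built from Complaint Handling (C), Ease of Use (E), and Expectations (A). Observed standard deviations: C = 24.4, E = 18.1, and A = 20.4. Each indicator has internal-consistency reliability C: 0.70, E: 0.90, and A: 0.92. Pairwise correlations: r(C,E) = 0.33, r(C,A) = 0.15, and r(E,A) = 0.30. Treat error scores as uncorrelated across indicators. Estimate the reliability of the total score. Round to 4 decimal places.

0.8778

Var(C+E+A) = 24.4² + 18.1² + 20.4² + 2·[24.4·18.1·0.33 + 24.4·20.4·0.15 + 18.1·20.4·0.30] = 1339.13 + 662.354 = 2001.48.
Under uncorrelated errors the observed covariances equal the true-score covariances, so only the own-variance terms attenuate.
True-score variance = [24.4²·0.70 + 18.1²·0.90 + 20.4²·0.92] + 662.354 = 1094.47 + 662.354 = 1756.82.
Reliability = 1756.82 / 2001.48 = 0.8778.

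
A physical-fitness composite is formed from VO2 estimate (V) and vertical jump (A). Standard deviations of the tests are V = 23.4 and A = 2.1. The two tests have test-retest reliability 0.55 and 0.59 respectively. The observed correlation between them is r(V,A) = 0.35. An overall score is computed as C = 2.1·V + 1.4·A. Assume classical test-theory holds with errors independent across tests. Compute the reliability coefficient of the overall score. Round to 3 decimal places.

0.568

Var(C) = 2.1²·23.4² + 1.4²·2.1² + 2·[2.94·23.4·2.1·0.35] = 2423.38 + 101.13 = 2524.51.
Under uncorrelated errors the observed covariances equal the true-score covariances, so only the own-variance terms attenuate.
True-score variance = [2.1²·23.4²·0.55 + 1.4²·2.1²·0.59] + 101.13 = 1333.21 + 101.13 = 1434.34.
Reliability = 1434.34 / 2524.51 = 0.568.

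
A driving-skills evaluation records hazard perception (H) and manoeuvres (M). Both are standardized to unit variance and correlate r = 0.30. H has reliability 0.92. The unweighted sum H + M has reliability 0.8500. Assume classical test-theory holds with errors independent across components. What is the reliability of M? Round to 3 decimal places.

Var(H+M) = 2 + 2·0.30 = 2.600.
True-score variance = ρ_H + ρ_M + 2·0.30, so 0.8500 = (0.92 + ρ_M + 0.60) / 2.600.
ρ_M = 0.8500·2.600 − 0.92 − 0.60 = 0.690.

0.690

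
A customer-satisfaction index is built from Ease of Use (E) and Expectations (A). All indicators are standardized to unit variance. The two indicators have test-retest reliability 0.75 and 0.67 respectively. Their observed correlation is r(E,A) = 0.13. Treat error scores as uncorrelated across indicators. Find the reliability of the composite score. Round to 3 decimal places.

Var(E+A) = 2 + 2·[0.13] = 2 + 0.26 = 2.26.
Because errors are independent across components, Cov(Tᵢ,Tⱼ) = Cov(Xᵢ,Xⱼ); the off-diagonal part of the true-score variance is the same as above.
True-score variance = [0.75 + 0.67] + 0.26 = 1.42 + 0.26 = 1.68.
Reliability = 1.68 / 2.26 = 0.743.

0.743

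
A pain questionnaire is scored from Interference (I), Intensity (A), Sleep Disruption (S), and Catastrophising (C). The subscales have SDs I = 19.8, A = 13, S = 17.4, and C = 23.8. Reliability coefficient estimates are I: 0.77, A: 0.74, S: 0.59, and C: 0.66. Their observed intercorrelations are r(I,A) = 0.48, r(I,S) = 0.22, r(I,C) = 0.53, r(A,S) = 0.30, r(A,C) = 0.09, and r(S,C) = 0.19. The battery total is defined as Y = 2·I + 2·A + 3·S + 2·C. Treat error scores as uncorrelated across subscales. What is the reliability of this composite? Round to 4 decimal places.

Var(Y) = 2²·19.8² + 2²·13² + 3²·17.4² + 2²·23.8² + 2·[4·19.8·13·0.48 + 6·19.8·17.4·0.22 + 4·19.8·23.8·0.53 + 6·13·17.4·0.30 + 4·13·23.8·0.09 + 6·17.4·23.8·0.19] = 7234.76 + 5877.29 = 13112.
Under uncorrelated errors the observed covariances equal the true-score covariances, so only the own-variance terms attenuate.
True-score variance = [2²·19.8²·0.77 + 2²·13²·0.74 + 3²·17.4²·0.59 + 2²·23.8²·0.66] + 5877.29 = 4810.78 + 5877.29 = 10688.1.
Reliability = 10688.1 / 13112 = 0.8151.

0.8151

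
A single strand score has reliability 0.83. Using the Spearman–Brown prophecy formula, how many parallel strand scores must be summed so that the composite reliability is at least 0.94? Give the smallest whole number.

k ≥ ρ*(1−ρ₁)/(ρ₁(1−ρ*)) = 0.94·0.17 / (0.83·0.06) = 3.209.
Smallest integer k = 4.

4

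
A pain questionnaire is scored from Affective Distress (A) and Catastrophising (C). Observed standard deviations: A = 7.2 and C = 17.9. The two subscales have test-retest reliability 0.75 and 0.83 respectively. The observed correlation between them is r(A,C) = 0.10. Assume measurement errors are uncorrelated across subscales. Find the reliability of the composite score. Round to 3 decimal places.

0.831

Var(A+C) = 7.2² + 17.9² + 2·[7.2·17.9·0.10] = 372.25 + 25.776 = 398.026.
Because errors are independent across components, Cov(Tᵢ,Tⱼ) = Cov(Xᵢ,Xⱼ); the off-diagonal part of the true-score variance is the same as above.
True-score variance = [7.2²·0.75 + 17.9²·0.83] + 25.776 = 304.82 + 25.776 = 330.596.
Reliability = 330.596 / 398.026 = 0.831.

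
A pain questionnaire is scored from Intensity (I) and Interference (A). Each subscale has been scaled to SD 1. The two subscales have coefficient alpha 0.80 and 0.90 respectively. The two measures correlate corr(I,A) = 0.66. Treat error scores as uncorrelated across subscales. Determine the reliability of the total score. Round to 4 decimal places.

0.9096

Var(I+A) = 2 + 2·[0.66] = 2 + 1.32 = 3.32.
With uncorrelated errors the cross-covariances are all true-score covariance, so they carry over unchanged; only the diagonal terms shrink to ρᵢσᵢ².
True-score variance = [0.80 + 0.90] + 1.32 = 1.7 + 1.32 = 3.02.
Reliability = 3.02 / 3.32 = 0.9096.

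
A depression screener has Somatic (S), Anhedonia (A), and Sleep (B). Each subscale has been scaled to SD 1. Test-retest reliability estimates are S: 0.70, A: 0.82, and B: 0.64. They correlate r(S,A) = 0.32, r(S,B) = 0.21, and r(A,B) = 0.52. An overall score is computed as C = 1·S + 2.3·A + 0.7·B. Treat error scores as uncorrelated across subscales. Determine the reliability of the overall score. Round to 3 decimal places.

Var(C) = 1 + 2.3² + 0.7² + 2·[2.3·0.32 + 0.7·0.21 + 1.61·0.52] = 6.78 + 3.4404 = 10.2204.
Under uncorrelated errors the observed covariances equal the true-score covariances, so only the own-variance terms attenuate.
True-score variance = [0.70 + 2.3²·0.82 + 0.7²·0.64] + 3.4404 = 5.3514 + 3.4404 = 8.7918.
Reliability = 8.7918 / 10.2204 = 0.860.

0.860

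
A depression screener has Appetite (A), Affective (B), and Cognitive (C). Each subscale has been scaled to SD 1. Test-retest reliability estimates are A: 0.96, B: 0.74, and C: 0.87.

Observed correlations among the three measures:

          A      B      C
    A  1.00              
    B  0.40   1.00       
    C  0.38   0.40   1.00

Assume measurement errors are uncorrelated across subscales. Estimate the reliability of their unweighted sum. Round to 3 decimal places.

Var(A+B+C) = 3 + 2·[0.40 + 0.38 + 0.40] = 3 + 2.36 = 5.36.
Because errors are independent across components, Cov(Tᵢ,Tⱼ) = Cov(Xᵢ,Xⱼ); the off-diagonal part of the true-score variance is the same as above.
True-score variance = [0.96 + 0.74 + 0.87] + 2.36 = 2.57 + 2.36 = 4.93.
Reliability = 4.93 / 5.36 = 0.920.

0.920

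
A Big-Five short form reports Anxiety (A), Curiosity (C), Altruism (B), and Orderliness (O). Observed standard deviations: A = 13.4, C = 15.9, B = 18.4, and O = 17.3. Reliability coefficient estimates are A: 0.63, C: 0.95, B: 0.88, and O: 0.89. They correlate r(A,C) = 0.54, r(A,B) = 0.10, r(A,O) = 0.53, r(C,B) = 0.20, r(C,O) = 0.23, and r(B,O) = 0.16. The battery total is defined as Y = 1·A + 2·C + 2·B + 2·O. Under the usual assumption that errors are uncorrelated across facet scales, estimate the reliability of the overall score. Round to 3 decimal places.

0.933

Var(Y) = 13.4² + 2²·15.9² + 2²·18.4² + 2²·17.3² + 2·[2·13.4·15.9·0.54 + 2·13.4·18.4·0.10 + 2·13.4·17.3·0.53 + 4·15.9·18.4·0.20 + 4·15.9·17.3·0.23 + 4·18.4·17.3·0.16] = 3742.2 + 2431.97 = 6174.17.
Because errors are independent across components, Cov(Tᵢ,Tⱼ) = Cov(Xᵢ,Xⱼ); the off-diagonal part of the true-score variance is the same as above.
True-score variance = [13.4²·0.63 + 2²·15.9²·0.95 + 2²·18.4²·0.88 + 2²·17.3²·0.89] + 2431.97 = 3331 + 2431.97 = 5762.97.
Reliability = 5762.97 / 6174.17 = 0.933.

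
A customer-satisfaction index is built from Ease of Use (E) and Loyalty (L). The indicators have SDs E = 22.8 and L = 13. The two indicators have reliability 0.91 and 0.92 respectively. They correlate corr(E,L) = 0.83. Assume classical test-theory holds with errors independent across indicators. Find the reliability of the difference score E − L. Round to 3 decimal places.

0.694

Var(E−L) = 22.8² + 13² − 2·22.8·13·0.83 = 688.84 − 492.024 = 196.816.
Under uncorrelated errors the observed covariances equal the true-score covariances, so only the own-variance terms attenuate.
True-score variance = [22.8²·0.91 + 13²·0.92] − 492.024 = 628.534 − 492.024 = 136.51.
Reliability = 136.51 / 196.816 = 0.694.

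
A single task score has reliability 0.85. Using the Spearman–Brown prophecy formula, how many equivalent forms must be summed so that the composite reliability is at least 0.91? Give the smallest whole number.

k ≥ ρ*(1−ρ₁)/(ρ₁(1−ρ*)) = 0.91·0.15 / (0.85·0.09) = 1.784.
Smallest integer k = 2.

2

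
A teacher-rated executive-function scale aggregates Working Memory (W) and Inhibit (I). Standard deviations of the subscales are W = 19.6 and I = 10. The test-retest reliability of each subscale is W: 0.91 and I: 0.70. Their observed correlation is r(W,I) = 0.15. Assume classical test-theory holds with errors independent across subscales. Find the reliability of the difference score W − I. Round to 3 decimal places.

Var(W−I) = 19.6² + 10² − 2·19.6·10·0.15 = 484.16 − 58.8 = 425.36.
Because errors are independent across components, Cov(Tᵢ,Tⱼ) = Cov(Xᵢ,Xⱼ); the off-diagonal part of the true-score variance is the same as above.
True-score variance = [19.6²·0.91 + 10²·0.70] − 58.8 = 419.586 − 58.8 = 360.786.
Reliability = 360.786 / 425.36 = 0.848.

0.848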